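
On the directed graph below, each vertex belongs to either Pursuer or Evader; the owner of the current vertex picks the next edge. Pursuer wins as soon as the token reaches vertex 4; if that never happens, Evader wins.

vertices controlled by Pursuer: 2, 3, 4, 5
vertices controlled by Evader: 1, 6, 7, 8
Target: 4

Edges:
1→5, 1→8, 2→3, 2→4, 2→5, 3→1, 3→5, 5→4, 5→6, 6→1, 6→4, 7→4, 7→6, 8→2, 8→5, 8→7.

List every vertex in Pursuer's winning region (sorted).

2, 3, 4, 5

A0 = {4}
A1: add {2, 5} — 2 (Pursuer) has 2→4; 5 (Pursuer) has 5→4.
A2: add {3} — 3 (Pursuer) has 3→5.
A3 = A2; e.g. 1 (Evader) can still go to 8. Fixed point.
Pursuer's winning region = {2, 3, 4, 5}.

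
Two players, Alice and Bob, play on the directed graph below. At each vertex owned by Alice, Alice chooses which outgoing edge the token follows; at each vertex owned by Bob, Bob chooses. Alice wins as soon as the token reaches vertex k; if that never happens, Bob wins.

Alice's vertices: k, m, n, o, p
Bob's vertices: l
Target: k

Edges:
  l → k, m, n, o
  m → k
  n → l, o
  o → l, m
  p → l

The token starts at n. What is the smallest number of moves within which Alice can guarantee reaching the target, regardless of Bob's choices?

3

A0 = {k}
A1: add {m} — m (Alice) has m→k.
A2: add {o} — o (Alice) has o→m.
A3: add {n} — n (Alice) has n→o.
n enters the attractor at level 3, so Alice can force the target in 3 moves from there.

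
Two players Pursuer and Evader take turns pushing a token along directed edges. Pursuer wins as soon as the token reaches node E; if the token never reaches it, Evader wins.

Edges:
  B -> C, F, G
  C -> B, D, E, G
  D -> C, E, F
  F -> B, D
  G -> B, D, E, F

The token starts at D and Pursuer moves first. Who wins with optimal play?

Pursuer

Track states (vertex, player-to-move).
A0 = {(E,Pursuer), (E,Evader)}
A1: add {(C,Pursuer), (D,Pursuer), (G,Pursuer)}.
(D,Pursuer) ∈ A1 ⇒ Pursuer forces the target.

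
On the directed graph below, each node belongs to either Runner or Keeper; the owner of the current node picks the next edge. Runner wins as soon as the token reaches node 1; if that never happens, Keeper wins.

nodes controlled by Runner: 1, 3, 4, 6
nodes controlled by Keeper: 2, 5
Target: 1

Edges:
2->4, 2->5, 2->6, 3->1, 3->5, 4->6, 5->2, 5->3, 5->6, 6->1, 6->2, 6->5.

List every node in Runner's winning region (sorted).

1, 3, 4, 6

A0 = {1}
A1: add {3, 6} — 3 (Runner) has 3→1; 6 (Runner) has 6→1.
A2: add {4} — 4 (Runner) has 4→6.
A3 = A2; e.g. 2 (Keeper) can still go to 5. Fixed point.
Runner's winning region = {1, 3, 4, 6}.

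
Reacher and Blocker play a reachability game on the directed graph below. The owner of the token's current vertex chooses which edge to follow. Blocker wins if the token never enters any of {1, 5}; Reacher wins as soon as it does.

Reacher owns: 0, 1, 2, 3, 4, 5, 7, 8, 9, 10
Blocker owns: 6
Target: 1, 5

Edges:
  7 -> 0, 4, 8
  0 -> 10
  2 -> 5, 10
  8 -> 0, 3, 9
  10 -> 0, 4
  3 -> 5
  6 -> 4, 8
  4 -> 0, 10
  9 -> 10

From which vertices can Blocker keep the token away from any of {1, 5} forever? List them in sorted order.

A0 = {1, 5}
A1: add {2, 3} — 2 (Reacher) has 2→5; 3 (Reacher) has 3→5.
A2: add {8} — 8 (Reacher) has 8→3.
A3: add {7} — 7 (Reacher) has 7→8.
A4 = A3; e.g. 0 (Reacher) has no edge into A3. Fixed point.
Reacher's attractor = {1, 2, 3, 5, 7, 8}; Blocker avoids the target exactly from the complement.

0, 4, 6, 9, 10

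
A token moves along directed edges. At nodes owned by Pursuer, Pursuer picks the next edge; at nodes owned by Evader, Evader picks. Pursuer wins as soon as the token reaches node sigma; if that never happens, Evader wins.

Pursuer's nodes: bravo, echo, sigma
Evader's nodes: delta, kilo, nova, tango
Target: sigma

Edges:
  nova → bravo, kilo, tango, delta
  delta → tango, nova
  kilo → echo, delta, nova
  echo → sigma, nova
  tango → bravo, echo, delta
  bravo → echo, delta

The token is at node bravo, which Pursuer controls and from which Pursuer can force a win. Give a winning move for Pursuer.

A0 = {sigma}
A1: add {echo} — echo (Pursuer) has echo→sigma.
A2: add {bravo} — bravo (Pursuer) has bravo→echo.
A3 = A2; e.g. kilo (Evader) can still go to delta. Fixed point.
From bravo, successor echo is in the attractor (rank 1); the other successor delta is not.

echo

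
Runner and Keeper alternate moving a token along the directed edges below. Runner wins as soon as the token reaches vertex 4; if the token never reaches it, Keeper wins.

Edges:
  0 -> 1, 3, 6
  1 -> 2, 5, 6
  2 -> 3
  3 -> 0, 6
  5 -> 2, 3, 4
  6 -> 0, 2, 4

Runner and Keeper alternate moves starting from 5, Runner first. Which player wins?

Track states (vertex, player-to-move).
A0 = {(4,Runner), (4,Keeper)}
A1: add {(5,Runner), (6,Runner)}.
(5,Runner) ∈ A1 ⇒ Runner forces the target.

Runner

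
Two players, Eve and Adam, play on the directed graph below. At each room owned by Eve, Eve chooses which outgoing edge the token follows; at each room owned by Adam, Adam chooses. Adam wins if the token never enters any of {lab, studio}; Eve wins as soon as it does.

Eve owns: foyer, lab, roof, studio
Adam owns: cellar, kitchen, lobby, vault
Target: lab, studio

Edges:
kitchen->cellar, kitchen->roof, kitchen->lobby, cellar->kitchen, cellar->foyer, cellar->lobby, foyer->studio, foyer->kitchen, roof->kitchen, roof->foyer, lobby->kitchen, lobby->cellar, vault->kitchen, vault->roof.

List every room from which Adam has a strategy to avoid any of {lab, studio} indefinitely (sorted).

cellar, kitchen, lobby, vault

A0 = {lab, studio}
A1: add {foyer} — foyer (Eve) has foyer→studio.
A2: add {roof} — roof (Eve) has roof→foyer.
A3 = A2; e.g. kitchen (Adam) can still go to cellar. Fixed point.
Eve's attractor = {foyer, lab, roof, studio}; Adam avoids the target exactly from the complement.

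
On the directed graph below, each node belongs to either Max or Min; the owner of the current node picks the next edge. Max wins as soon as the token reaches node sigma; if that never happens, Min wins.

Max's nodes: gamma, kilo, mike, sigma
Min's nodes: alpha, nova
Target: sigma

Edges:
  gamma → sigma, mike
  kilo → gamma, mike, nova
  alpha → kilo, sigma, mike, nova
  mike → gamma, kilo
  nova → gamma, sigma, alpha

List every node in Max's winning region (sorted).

A0 = {sigma}
A1: add {gamma} — gamma (Max) has gamma→sigma.
A2: add {kilo, mike} — kilo (Max) has kilo→gamma; mike (Max) has mike→gamma.
A3 = A2; e.g. alpha (Min) can still go to nova. Fixed point.
Max's winning region = {gamma, kilo, mike, sigma}.

gamma, kilo, mike, sigma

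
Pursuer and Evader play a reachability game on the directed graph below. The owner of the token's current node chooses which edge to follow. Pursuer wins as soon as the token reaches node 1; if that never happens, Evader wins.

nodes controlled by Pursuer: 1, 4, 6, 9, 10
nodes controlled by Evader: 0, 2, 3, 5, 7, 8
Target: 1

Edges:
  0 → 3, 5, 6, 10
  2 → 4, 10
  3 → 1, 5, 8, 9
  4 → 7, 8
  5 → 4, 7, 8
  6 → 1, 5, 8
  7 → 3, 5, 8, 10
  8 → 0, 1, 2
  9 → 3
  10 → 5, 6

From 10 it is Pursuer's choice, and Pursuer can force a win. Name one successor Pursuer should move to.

6

A0 = {1}
A1: add {6} — 6 (Pursuer) has 6→1.
A2: add {10} — 10 (Pursuer) has 10→6.
A3 = A2; e.g. 0 (Evader) can still go to 3. Fixed point.
From 10, successor 6 is in the attractor (rank 1); the other successor 5 is not.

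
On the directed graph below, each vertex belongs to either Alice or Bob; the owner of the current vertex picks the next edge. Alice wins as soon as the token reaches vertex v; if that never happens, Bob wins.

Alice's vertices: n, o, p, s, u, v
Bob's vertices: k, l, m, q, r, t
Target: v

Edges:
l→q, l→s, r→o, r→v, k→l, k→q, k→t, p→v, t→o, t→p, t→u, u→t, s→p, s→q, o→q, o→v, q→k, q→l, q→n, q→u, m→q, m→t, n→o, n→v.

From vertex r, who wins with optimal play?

A0 = {v}
A1: add {n, o, p} — n (Alice) has n→v; o (Alice) has o→v; p (Alice) has p→v.
A2: add {r, s} — r (Bob): all of {o, v} already in; s (Alice) has s→p.
A3 = A2; e.g. k (Bob) can still go to l. Fixed point.
r ∈ A2, so Alice can force the target.

Alice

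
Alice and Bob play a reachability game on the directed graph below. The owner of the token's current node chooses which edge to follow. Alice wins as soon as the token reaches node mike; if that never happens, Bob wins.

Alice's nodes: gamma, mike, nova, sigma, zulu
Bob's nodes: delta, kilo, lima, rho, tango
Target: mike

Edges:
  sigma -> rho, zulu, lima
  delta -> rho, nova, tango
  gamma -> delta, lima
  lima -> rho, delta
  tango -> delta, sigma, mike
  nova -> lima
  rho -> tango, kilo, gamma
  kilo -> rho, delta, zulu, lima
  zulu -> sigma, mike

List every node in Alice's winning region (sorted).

mike, sigma, zulu

A0 = {mike}
A1: add {zulu} — zulu (Alice) has zulu→mike.
A2: add {sigma} — sigma (Alice) has sigma→zulu.
A3 = A2; e.g. rho (Bob) can still go to tango. Fixed point.
Alice's winning region = {mike, sigma, zulu}.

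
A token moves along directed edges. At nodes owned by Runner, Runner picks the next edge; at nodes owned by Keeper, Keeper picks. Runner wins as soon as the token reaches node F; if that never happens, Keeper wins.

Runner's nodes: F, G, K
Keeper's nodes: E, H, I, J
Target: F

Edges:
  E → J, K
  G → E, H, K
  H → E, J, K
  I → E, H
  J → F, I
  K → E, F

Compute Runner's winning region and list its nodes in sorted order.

F, G, K

A0 = {F}
A1: add {K} — K (Runner) has K→F.
A2: add {G} — G (Runner) has G→K.
A3 = A2; e.g. E (Keeper) can still go to J. Fixed point.
Runner's winning region = {F, G, K}.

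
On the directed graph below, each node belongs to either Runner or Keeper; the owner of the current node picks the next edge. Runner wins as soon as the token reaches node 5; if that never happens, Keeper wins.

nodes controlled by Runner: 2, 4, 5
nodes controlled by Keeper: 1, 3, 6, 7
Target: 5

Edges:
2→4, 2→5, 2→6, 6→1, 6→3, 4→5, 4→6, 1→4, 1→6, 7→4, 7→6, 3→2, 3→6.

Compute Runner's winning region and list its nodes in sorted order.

2, 4, 5

A0 = {5}
A1: add {2, 4} — 2 (Runner) has 2→5; 4 (Runner) has 4→5.
A2 = A1; e.g. 1 (Keeper) can still go to 6. Fixed point.
Runner's winning region = {2, 4, 5}.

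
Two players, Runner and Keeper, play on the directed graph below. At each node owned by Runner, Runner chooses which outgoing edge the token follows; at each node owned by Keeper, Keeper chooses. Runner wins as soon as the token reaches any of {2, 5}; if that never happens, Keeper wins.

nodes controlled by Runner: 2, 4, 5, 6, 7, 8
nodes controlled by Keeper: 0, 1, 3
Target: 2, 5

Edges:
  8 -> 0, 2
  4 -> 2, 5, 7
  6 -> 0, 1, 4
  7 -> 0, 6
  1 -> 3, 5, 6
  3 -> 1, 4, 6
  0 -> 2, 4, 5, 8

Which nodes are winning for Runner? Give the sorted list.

0, 2, 4, 5, 6, 7, 8

A0 = {2, 5}
A1: add {4, 8} — 4 (Runner) has 4→2; 8 (Runner) has 8→2.
A2: add {0, 6} — 0 (Keeper): all of {2, 4, 5, 8} already in; 6 (Runner) has 6→4.
A3: add {7} — 7 (Runner) has 7→0.
A4 = A3; e.g. 1 (Keeper) can still go to 3. Fixed point.
Runner's winning region = {0, 2, 4, 5, 6, 7, 8}.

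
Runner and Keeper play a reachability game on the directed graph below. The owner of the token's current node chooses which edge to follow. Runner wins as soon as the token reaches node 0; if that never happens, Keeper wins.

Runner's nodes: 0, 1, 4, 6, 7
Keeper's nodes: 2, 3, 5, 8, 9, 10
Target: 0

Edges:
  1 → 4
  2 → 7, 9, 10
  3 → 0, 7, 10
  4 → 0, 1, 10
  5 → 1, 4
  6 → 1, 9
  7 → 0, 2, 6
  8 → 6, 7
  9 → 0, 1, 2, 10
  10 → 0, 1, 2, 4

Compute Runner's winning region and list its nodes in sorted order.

0, 1, 4, 5, 6, 7, 8

A0 = {0}
A1: add {4, 7} — 4 (Runner) has 4→0; 7 (Runner) has 7→0.
A2: add {1} — 1 (Runner) has 1→4.
A3: add {5, 6} — 5 (Keeper): all of {1, 4} already in; 6 (Runner) has 6→1.
A4: add {8} — 8 (Keeper): all of {6, 7} already in.
A5 = A4; e.g. 2 (Keeper) can still go to 9. Fixed point.
Runner's winning region = {0, 1, 4, 5, 6, 7, 8}.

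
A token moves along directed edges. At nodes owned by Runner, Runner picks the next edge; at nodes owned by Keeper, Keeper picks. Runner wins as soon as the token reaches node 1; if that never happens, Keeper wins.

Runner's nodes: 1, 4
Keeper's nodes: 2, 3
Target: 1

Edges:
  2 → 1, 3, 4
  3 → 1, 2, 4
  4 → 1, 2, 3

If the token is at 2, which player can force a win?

A0 = {1}
A1: add {4} — 4 (Runner) has 4→1.
A2 = A1; e.g. 2 (Keeper) can still go to 3. Fixed point.
2 never enters the attractor, so Keeper can avoid the target forever.

Keeper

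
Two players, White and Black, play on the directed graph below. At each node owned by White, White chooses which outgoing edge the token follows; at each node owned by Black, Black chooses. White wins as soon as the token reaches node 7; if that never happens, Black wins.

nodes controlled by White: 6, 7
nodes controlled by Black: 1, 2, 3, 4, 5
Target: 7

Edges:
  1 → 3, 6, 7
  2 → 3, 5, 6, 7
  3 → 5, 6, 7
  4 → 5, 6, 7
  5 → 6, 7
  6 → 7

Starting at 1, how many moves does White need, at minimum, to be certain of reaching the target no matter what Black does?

A0 = {7}
A1: add {6} — 6 (White) has 6→7.
A2: add {5} — 5 (Black): all of {6, 7} already in.
A3: add {3, 4} — 3 (Black): all of {5, 6, 7} already in; 4 (Black): all of {5, 6, 7} already in.
A4: add {1, 2} — 1 (Black): all of {3, 6, 7} already in; 2 (Black): all of {3, 5, 6, 7} already in.
A4 = all vertices. Fixed point.
1 enters the attractor at level 4, so White can force the target in 4 moves from there.

4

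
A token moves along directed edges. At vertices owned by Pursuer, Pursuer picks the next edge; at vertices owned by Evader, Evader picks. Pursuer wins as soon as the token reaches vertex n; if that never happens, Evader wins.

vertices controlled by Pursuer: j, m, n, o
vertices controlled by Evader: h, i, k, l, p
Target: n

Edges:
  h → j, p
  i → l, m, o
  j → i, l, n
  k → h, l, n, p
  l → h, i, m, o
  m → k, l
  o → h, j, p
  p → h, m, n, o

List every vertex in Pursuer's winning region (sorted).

j, n, o

A0 = {n}
A1: add {j} — j (Pursuer) has j→n.
A2: add {o} — o (Pursuer) has o→j.
A3 = A2; e.g. h (Evader) can still go to p. Fixed point.
Pursuer's winning region = {j, n, o}.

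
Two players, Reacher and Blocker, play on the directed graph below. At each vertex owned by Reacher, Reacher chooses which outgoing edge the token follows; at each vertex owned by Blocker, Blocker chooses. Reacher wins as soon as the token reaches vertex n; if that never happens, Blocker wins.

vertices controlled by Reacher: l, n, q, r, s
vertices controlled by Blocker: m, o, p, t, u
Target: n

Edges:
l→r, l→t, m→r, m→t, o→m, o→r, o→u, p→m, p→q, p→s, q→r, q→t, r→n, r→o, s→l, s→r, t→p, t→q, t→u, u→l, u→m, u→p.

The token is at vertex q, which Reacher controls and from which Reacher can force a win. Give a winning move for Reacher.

A0 = {n}
A1: add {r} — r (Reacher) has r→n.
A2: add {l, q, s} — l (Reacher) has l→r; q (Reacher) has q→r; s (Reacher) has s→r.
A3 = A2; e.g. m (Blocker) can still go to t. Fixed point.
From q, successor r is in the attractor (rank 1); the other successor t is not.

r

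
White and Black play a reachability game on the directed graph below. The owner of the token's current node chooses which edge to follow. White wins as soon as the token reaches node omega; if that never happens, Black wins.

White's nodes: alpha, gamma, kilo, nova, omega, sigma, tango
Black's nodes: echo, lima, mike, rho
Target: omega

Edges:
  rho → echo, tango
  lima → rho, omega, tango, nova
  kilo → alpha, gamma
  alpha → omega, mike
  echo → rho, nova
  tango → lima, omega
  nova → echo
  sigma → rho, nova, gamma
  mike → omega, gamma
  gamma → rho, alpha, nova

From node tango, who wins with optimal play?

A0 = {omega}
A1: add {alpha, tango} — alpha (White) has alpha→omega; tango (White) has tango→omega.
tango ∈ A1, so White can force the target.

White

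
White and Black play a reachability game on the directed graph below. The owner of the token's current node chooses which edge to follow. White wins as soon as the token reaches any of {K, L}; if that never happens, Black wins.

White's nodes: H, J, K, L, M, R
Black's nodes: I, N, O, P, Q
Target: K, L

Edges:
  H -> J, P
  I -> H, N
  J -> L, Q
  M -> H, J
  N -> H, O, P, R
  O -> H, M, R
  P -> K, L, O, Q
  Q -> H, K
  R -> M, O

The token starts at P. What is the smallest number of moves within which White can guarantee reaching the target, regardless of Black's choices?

A0 = {K, L}
A1: add {J} — J (White) has J→L.
A2: add {H, M} — H (White) has H→J; M (White) has M→J.
A3: add {Q, R} — Q (Black): all of {H, K} already in; R (White) has R→M.
A4: add {O} — O (Black): all of {H, M, R} already in.
A5: add {P} — P (Black): all of {K, L, O, Q} already in.
P enters the attractor at level 5, so White can force the target in 5 moves from there.

5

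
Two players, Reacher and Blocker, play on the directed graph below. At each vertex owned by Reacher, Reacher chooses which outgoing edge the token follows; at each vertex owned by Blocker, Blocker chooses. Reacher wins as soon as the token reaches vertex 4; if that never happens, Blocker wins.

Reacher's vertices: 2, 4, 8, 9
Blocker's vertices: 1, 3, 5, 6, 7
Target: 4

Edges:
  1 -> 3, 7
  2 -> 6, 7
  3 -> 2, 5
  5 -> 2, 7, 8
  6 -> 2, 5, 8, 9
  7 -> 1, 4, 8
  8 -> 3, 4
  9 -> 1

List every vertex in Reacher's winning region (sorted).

A0 = {4}
A1: add {8} — 8 (Reacher) has 8→4.
A2 = A1; e.g. 1 (Blocker) can still go to 3. Fixed point.
Reacher's winning region = {4, 8}.

4, 8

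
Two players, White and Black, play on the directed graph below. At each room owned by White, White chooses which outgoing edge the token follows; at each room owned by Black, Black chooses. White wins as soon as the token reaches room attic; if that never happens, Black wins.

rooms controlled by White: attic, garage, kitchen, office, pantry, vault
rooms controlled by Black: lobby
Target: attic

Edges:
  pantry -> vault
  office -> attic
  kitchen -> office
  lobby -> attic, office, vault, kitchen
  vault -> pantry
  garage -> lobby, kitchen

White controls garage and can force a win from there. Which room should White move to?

A0 = {attic}
A1: add {office} — office (White) has office→attic.
A2: add {kitchen} — kitchen (White) has kitchen→office.
A3: add {garage} — garage (White) has garage→kitchen.
A4 = A3; e.g. pantry (White) has no edge into A3. Fixed point.
From garage, successor kitchen is in the attractor (rank 2); the other successor lobby is not.

kitchen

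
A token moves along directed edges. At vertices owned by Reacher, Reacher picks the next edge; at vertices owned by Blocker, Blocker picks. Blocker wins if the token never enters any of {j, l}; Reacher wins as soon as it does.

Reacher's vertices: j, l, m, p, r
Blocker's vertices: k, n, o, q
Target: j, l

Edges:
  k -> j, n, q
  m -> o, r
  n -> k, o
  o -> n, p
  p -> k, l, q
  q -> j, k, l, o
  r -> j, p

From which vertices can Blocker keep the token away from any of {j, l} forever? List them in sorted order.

k, n, o, q

A0 = {j, l}
A1: add {p, r} — p (Reacher) has p→l; r (Reacher) has r→j.
A2: add {m} — m (Reacher) has m→r.
A3 = A2; e.g. k (Blocker) can still go to n. Fixed point.
Reacher's attractor = {j, l, m, p, r}; Blocker avoids the target exactly from the complement.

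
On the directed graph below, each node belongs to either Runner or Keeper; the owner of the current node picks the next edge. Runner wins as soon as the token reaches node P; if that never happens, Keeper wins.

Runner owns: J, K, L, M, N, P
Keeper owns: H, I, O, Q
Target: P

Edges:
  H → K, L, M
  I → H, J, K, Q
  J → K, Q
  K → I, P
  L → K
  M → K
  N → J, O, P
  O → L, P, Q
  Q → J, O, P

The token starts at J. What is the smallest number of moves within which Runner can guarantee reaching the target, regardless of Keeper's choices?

2

A0 = {P}
A1: add {K, N} — K (Runner) has K→P; N (Runner) has N→P.
A2: add {J, L, M} — J (Runner) has J→K; L (Runner) has L→K; M (Runner) has M→K.
J enters the attractor at level 2, so Runner can force the target in 2 moves from there.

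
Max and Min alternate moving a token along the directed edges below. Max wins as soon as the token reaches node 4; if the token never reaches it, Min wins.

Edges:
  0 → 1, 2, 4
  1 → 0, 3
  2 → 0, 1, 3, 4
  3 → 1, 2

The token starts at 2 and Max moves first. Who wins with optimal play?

Track states (vertex, player-to-move).
A0 = {(4,Max), (4,Min)}
A1: add {(0,Max), (2,Max)}.
(2,Max) ∈ A1 ⇒ Max forces the target.

Max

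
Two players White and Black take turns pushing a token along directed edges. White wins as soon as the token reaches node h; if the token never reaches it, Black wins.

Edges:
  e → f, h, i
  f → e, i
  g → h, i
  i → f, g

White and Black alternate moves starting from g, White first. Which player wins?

White

Track states (vertex, player-to-move).
A0 = {(h,White), (h,Black)}
A1: add {(e,White), (g,White)}.
(g,White) ∈ A1 ⇒ White forces the target.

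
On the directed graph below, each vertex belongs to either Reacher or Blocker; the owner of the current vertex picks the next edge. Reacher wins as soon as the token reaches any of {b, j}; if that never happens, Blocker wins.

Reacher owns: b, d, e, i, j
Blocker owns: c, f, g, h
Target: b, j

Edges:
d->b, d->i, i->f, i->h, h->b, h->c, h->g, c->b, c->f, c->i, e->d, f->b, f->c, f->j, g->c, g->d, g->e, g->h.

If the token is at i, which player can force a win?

Blocker

A0 = {b, j}
A1: add {d} — d (Reacher) has d→b.
A2: add {e} — e (Reacher) has e→d.
A3 = A2; e.g. c (Blocker) can still go to f. Fixed point.
i never enters the attractor, so Blocker can avoid the target forever.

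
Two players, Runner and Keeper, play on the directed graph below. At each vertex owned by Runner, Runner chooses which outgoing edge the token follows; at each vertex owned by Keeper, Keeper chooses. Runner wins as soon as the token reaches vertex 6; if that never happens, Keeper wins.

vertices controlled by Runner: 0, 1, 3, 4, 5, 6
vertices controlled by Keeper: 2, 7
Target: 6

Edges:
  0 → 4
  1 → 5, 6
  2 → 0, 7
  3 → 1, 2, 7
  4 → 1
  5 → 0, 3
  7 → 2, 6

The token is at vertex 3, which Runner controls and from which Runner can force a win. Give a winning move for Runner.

A0 = {6}
A1: add {1} — 1 (Runner) has 1→6.
A2: add {3, 4} — 3 (Runner) has 3→1; 4 (Runner) has 4→1.
A3: add {0, 5} — 0 (Runner) has 0→4; 5 (Runner) has 5→3.
A4 = A3; e.g. 2 (Keeper) can still go to 7. Fixed point.
From 3, successor 1 is in the attractor (rank 1); the other successors 2, 7 are not.

1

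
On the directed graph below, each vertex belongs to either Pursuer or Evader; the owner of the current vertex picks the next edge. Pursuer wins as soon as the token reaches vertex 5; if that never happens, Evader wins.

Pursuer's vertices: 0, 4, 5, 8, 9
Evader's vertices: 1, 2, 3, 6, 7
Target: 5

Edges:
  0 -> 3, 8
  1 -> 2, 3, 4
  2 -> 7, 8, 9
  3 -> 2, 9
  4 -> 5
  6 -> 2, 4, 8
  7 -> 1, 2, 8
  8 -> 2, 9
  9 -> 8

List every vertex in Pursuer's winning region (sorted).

A0 = {5}
A1: add {4} — 4 (Pursuer) has 4→5.
A2 = A1; e.g. 0 (Pursuer) has no edge into A1. Fixed point.
Pursuer's winning region = {4, 5}.

4, 5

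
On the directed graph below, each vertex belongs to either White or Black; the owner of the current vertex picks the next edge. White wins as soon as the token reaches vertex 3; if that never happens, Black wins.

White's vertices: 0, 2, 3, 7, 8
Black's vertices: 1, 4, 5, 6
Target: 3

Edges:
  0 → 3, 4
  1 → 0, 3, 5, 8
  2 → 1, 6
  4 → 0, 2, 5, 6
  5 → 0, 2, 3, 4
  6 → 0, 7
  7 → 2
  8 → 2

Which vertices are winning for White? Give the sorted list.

0, 3

A0 = {3}
A1: add {0} — 0 (White) has 0→3.
A2 = A1; e.g. 1 (Black) can still go to 5. Fixed point.
White's winning region = {0, 3}.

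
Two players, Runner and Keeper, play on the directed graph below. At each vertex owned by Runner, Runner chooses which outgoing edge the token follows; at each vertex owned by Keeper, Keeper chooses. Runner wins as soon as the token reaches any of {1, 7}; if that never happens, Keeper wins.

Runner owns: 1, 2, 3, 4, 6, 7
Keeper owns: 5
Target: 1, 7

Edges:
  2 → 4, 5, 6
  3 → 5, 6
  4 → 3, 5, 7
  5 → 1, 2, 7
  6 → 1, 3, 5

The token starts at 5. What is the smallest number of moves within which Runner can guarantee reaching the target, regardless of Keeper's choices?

3

A0 = {1, 7}
A1: add {4, 6} — 4 (Runner) has 4→7; 6 (Runner) has 6→1.
A2: add {2, 3} — 2 (Runner) has 2→4; 3 (Runner) has 3→6.
A3: add {5} — 5 (Keeper): all of {1, 2, 7} already in.
A3 = all vertices. Fixed point.
5 enters the attractor at level 3, so Runner can force the target in 3 moves from there.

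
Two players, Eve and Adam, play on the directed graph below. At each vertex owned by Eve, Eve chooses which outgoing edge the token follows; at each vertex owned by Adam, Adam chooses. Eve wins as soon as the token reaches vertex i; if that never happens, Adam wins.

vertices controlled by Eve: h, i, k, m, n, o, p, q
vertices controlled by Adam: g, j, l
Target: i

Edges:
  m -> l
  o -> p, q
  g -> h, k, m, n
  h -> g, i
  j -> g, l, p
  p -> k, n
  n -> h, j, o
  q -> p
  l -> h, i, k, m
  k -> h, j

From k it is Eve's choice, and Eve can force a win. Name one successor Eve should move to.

h

A0 = {i}
A1: add {h} — h (Eve) has h→i.
A2: add {k, n} — k (Eve) has k→h; n (Eve) has n→h.
A3: add {p} — p (Eve) has p→k.
A4: add {o, q} — o (Eve) has o→p; q (Eve) has q→p.
A5 = A4; e.g. g (Adam) can still go to m. Fixed point.
From k, successor h is in the attractor (rank 1); the other successor j is not.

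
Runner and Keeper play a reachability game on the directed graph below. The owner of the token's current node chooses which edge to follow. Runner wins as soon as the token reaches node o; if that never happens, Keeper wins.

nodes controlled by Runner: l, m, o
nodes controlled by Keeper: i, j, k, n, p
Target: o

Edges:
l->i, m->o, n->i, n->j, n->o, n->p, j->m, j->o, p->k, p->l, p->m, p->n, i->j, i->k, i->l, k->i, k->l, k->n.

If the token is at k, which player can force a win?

Keeper

A0 = {o}
A1: add {m} — m (Runner) has m→o.
A2: add {j} — j (Keeper): all of {m, o} already in.
A3 = A2; e.g. i (Keeper) can still go to k. Fixed point.
k never enters the attractor, so Keeper can avoid the target forever.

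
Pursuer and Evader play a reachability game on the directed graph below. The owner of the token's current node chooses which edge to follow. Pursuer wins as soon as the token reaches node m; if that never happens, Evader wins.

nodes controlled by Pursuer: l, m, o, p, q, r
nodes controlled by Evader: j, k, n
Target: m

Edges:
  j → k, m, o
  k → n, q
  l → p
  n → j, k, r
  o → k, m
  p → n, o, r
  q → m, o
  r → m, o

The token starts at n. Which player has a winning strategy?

Evader

A0 = {m}
A1: add {o, q, r} — o (Pursuer) has o→m; q (Pursuer) has q→m; r (Pursuer) has r→m.
A2: add {p} — p (Pursuer) has p→o.
A3: add {l} — l (Pursuer) has l→p.
A4 = A3; e.g. j (Evader) can still go to k. Fixed point.
n never enters the attractor, so Evader can avoid the target forever.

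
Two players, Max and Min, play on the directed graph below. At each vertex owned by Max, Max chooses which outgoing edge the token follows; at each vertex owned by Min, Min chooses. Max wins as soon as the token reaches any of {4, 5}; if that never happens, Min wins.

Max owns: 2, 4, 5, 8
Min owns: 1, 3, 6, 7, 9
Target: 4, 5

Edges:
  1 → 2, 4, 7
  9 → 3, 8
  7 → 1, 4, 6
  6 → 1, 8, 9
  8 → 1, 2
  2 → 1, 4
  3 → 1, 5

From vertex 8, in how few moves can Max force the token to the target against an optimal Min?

2

A0 = {4, 5}
A1: add {2} — 2 (Max) has 2→4.
A2: add {8} — 8 (Max) has 8→2.
A3 = A2; e.g. 1 (Min) can still go to 7. Fixed point.
8 enters the attractor at level 2, so Max can force the target in 2 moves from there.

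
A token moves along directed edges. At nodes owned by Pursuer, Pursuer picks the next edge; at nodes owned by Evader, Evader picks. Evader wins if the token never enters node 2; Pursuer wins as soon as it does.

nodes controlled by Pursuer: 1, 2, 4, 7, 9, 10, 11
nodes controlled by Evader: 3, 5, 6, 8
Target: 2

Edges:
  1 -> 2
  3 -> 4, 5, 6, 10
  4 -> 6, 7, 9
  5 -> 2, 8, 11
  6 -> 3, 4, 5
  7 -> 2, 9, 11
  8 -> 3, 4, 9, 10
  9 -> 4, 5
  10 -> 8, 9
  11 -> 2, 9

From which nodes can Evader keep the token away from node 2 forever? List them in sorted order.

3, 5, 6, 8

A0 = {2}
A1: add {1, 7, 11} — 1 (Pursuer) has 1→2; 7 (Pursuer) has 7→2; 11 (Pursuer) has 11→2.
A2: add {4} — 4 (Pursuer) has 4→7.
A3: add {9} — 9 (Pursuer) has 9→4.
A4: add {10} — 10 (Pursuer) has 10→9.
A5 = A4; e.g. 3 (Evader) can still go to 5. Fixed point.
Pursuer's attractor = {1, 2, 4, 7, 9, 10, 11}; Evader avoids the target exactly from the complement.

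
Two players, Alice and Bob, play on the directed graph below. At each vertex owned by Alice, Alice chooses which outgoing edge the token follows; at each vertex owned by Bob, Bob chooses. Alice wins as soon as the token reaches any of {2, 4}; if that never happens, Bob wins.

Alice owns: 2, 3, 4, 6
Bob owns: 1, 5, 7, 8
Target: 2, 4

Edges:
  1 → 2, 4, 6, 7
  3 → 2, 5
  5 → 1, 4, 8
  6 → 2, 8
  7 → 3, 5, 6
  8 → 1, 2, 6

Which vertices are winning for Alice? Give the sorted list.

2, 3, 4, 6

A0 = {2, 4}
A1: add {3, 6} — 3 (Alice) has 3→2; 6 (Alice) has 6→2.
A2 = A1; e.g. 1 (Bob) can still go to 7. Fixed point.
Alice's winning region = {2, 3, 4, 6}.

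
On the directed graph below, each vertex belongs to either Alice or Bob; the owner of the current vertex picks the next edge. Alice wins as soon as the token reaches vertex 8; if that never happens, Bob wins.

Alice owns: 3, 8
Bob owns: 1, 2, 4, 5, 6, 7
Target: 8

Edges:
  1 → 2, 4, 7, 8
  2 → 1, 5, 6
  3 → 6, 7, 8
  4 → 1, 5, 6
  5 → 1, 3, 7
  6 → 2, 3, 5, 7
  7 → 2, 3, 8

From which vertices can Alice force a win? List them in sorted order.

A0 = {8}
A1: add {3} — 3 (Alice) has 3→8.
A2 = A1; e.g. 1 (Bob) can still go to 2. Fixed point.
Alice's winning region = {3, 8}.

3, 8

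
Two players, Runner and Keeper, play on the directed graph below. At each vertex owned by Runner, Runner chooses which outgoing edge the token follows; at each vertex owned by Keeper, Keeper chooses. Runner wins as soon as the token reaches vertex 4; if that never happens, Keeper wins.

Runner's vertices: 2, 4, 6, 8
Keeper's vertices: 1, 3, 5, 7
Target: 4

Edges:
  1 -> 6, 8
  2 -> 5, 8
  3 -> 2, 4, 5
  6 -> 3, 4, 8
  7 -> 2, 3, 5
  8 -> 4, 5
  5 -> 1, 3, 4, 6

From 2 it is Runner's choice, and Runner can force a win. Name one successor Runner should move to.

8

A0 = {4}
A1: add {6, 8} — 6 (Runner) has 6→4; 8 (Runner) has 8→4.
A2: add {1, 2} — 1 (Keeper): all of {6, 8} already in; 2 (Runner) has 2→8.
A3 = A2; e.g. 3 (Keeper) can still go to 5. Fixed point.
From 2, successor 8 is in the attractor (rank 1); the other successor 5 is not.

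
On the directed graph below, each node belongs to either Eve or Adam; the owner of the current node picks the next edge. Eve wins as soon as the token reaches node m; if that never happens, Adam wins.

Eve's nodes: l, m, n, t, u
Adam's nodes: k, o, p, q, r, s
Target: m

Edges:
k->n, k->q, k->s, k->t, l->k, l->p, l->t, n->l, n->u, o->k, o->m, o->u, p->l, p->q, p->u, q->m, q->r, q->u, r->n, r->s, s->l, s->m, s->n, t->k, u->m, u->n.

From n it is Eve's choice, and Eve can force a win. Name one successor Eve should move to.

u

A0 = {m}
A1: add {u} — u (Eve) has u→m.
A2: add {n} — n (Eve) has n→u.
A3 = A2; e.g. k (Adam) can still go to q. Fixed point.
From n, successor u is in the attractor (rank 1); the other successor l is not.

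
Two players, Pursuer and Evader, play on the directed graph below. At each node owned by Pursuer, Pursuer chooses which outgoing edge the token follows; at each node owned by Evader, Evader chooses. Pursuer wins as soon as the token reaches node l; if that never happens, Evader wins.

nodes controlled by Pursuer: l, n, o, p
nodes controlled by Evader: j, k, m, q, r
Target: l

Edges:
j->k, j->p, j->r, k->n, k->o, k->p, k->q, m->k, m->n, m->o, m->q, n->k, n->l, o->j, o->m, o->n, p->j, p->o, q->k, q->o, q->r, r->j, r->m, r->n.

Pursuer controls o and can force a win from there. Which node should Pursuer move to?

n

A0 = {l}
A1: add {n} — n (Pursuer) has n→l.
A2: add {o} — o (Pursuer) has o→n.
A3: add {p} — p (Pursuer) has p→o.
A4 = A3; e.g. j (Evader) can still go to k. Fixed point.
From o, successor n is in the attractor (rank 1); the other successors j, m are not.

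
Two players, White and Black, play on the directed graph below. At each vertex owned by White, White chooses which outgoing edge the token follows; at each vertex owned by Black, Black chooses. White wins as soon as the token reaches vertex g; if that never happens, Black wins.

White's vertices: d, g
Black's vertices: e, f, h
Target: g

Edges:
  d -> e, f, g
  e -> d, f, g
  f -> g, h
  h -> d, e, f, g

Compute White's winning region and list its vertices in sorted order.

d, g

A0 = {g}
A1: add {d} — d (White) has d→g.
A2 = A1; e.g. e (Black) can still go to f. Fixed point.
White's winning region = {d, g}.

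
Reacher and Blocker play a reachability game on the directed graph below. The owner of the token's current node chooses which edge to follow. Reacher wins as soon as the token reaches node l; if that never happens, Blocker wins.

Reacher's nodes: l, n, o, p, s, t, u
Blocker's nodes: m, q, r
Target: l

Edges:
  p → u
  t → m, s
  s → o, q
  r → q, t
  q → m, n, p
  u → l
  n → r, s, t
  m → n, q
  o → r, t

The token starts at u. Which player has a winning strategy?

Reacher

A0 = {l}
A1: add {u} — u (Reacher) has u→l.
u ∈ A1, so Reacher can force the target.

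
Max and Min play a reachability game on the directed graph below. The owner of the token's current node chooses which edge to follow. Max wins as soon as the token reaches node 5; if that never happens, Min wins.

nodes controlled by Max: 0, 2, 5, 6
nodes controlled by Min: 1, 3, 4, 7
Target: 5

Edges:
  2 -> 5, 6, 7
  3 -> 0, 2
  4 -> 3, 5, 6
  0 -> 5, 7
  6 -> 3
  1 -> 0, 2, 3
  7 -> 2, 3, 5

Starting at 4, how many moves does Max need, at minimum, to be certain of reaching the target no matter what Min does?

A0 = {5}
A1: add {0, 2} — 0 (Max) has 0→5; 2 (Max) has 2→5.
A2: add {3} — 3 (Min): all of {0, 2} already in.
A3: add {1, 6, 7} — 1 (Min): all of {0, 2, 3} already in; 6 (Max) has 6→3; 7 (Min): all of {2, 3, 5} already in.
A4: add {4} — 4 (Min): all of {3, 5, 6} already in.
A4 = all vertices. Fixed point.
4 enters the attractor at level 4, so Max can force the target in 4 moves from there.

4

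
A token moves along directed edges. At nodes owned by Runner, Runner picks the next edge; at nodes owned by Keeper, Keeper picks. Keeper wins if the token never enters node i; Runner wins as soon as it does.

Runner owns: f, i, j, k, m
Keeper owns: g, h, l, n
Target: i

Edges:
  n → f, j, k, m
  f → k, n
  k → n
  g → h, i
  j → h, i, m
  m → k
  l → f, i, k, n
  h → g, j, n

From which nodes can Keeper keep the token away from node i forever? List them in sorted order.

f, g, h, k, l, m, n

A0 = {i}
A1: add {j} — j (Runner) has j→i.
A2 = A1; e.g. f (Runner) has no edge into A1. Fixed point.
Runner's attractor = {i, j}; Keeper avoids the target exactly from the complement.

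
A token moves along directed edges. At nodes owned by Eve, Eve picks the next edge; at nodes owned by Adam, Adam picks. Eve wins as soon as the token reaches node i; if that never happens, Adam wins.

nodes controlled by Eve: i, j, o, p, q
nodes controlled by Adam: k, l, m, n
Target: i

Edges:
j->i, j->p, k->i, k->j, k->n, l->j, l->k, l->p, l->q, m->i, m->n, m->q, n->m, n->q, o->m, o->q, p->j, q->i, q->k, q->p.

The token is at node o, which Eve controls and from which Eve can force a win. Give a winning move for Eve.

q

A0 = {i}
A1: add {j, q} — j (Eve) has j→i; q (Eve) has q→i.
A2: add {o, p} — o (Eve) has o→q; p (Eve) has p→j.
A3 = A2; e.g. k (Adam) can still go to n. Fixed point.
From o, successor q is in the attractor (rank 1); the other successor m is not.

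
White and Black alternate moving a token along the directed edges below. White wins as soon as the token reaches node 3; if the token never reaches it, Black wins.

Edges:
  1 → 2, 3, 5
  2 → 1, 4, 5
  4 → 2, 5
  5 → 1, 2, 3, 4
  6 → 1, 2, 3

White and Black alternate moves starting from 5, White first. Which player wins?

White

Track states (vertex, player-to-move).
A0 = {(3,White), (3,Black)}
A1: add {(1,White), (5,White), (6,White)}.
(5,White) ∈ A1 ⇒ White forces the target.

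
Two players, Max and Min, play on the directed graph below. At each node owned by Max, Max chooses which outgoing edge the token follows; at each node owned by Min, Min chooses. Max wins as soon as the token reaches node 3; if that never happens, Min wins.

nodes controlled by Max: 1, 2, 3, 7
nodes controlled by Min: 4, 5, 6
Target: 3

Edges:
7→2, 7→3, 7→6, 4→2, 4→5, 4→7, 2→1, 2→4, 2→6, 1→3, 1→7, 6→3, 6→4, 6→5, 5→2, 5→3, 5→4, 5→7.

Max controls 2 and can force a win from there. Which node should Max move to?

1

A0 = {3}
A1: add {1, 7} — 1 (Max) has 1→3; 7 (Max) has 7→3.
A2: add {2} — 2 (Max) has 2→1.
A3 = A2; e.g. 4 (Min) can still go to 5. Fixed point.
From 2, successor 1 is in the attractor (rank 1); the other successors 4, 6 are not.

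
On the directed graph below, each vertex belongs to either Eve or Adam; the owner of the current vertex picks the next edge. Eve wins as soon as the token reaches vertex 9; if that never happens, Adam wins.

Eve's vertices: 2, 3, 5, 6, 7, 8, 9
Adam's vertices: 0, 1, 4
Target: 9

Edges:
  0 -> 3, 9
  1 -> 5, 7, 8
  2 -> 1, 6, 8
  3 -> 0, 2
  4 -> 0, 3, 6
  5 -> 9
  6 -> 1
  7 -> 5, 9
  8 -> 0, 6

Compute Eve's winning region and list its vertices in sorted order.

A0 = {9}
A1: add {5, 7} — 5 (Eve) has 5→9; 7 (Eve) has 7→9.
A2 = A1; e.g. 0 (Adam) can still go to 3. Fixed point.
Eve's winning region = {5, 7, 9}.

5, 7, 9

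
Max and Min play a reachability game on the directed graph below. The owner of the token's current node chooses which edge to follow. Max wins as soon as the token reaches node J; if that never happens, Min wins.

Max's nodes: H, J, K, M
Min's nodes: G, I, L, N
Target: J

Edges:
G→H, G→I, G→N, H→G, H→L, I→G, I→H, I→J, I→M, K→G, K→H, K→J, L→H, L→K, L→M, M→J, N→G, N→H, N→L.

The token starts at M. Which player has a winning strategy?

A0 = {J}
A1: add {K, M} — K (Max) has K→J; M (Max) has M→J.
A2 = A1; e.g. G (Min) can still go to H. Fixed point.
M ∈ A1, so Max can force the target.

Max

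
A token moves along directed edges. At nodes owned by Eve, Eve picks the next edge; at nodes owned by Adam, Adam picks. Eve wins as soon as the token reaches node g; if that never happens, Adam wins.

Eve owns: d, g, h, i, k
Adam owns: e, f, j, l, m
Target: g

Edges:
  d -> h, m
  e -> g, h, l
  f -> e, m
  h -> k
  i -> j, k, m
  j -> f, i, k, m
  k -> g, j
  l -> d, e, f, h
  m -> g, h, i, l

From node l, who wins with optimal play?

Adam

A0 = {g}
A1: add {k} — k (Eve) has k→g.
A2: add {h, i} — h (Eve) has h→k; i (Eve) has i→k.
A3: add {d} — d (Eve) has d→h.
A4 = A3; e.g. e (Adam) can still go to l. Fixed point.
l never enters the attractor, so Adam can avoid the target forever.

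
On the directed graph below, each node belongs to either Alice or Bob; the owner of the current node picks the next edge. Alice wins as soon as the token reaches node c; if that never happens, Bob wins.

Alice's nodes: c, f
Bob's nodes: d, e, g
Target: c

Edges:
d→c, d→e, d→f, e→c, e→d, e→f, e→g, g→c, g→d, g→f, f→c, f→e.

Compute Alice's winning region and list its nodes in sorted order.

c, f

A0 = {c}
A1: add {f} — f (Alice) has f→c.
A2 = A1; e.g. d (Bob) can still go to e. Fixed point.
Alice's winning region = {c, f}.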